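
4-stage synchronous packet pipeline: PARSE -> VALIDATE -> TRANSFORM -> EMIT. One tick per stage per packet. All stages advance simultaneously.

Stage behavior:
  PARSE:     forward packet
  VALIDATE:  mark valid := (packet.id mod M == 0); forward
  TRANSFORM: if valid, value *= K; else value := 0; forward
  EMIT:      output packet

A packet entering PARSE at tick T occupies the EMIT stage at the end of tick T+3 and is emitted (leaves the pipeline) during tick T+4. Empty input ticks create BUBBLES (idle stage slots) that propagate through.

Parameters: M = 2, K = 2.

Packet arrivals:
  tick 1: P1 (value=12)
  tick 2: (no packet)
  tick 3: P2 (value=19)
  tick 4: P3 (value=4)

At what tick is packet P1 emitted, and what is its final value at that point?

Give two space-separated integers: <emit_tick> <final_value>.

Tick 1: [PARSE:P1(v=12,ok=F), VALIDATE:-, TRANSFORM:-, EMIT:-] out:-; in:P1
Tick 2: [PARSE:-, VALIDATE:P1(v=12,ok=F), TRANSFORM:-, EMIT:-] out:-; in:-
Tick 3: [PARSE:P2(v=19,ok=F), VALIDATE:-, TRANSFORM:P1(v=0,ok=F), EMIT:-] out:-; in:P2
Tick 4: [PARSE:P3(v=4,ok=F), VALIDATE:P2(v=19,ok=T), TRANSFORM:-, EMIT:P1(v=0,ok=F)] out:-; in:P3
Tick 5: [PARSE:-, VALIDATE:P3(v=4,ok=F), TRANSFORM:P2(v=38,ok=T), EMIT:-] out:P1(v=0); in:-
Tick 6: [PARSE:-, VALIDATE:-, TRANSFORM:P3(v=0,ok=F), EMIT:P2(v=38,ok=T)] out:-; in:-
Tick 7: [PARSE:-, VALIDATE:-, TRANSFORM:-, EMIT:P3(v=0,ok=F)] out:P2(v=38); in:-
Tick 8: [PARSE:-, VALIDATE:-, TRANSFORM:-, EMIT:-] out:P3(v=0); in:-
P1: arrives tick 1, valid=False (id=1, id%2=1), emit tick 5, final value 0

Answer: 5 0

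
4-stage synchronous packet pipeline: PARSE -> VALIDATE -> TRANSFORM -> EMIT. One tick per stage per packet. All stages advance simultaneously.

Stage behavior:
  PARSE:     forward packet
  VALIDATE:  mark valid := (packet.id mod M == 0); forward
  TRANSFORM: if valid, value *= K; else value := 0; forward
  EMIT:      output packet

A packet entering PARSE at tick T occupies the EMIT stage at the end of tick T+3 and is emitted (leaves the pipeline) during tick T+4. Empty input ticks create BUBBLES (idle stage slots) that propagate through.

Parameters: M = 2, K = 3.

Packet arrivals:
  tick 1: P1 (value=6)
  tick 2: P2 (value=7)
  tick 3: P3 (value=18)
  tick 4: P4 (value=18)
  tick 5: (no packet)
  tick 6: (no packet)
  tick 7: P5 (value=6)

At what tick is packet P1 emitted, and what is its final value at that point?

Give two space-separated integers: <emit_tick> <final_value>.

Answer: 5 0

Derivation:
Tick 1: [PARSE:P1(v=6,ok=F), VALIDATE:-, TRANSFORM:-, EMIT:-] out:-; in:P1
Tick 2: [PARSE:P2(v=7,ok=F), VALIDATE:P1(v=6,ok=F), TRANSFORM:-, EMIT:-] out:-; in:P2
Tick 3: [PARSE:P3(v=18,ok=F), VALIDATE:P2(v=7,ok=T), TRANSFORM:P1(v=0,ok=F), EMIT:-] out:-; in:P3
Tick 4: [PARSE:P4(v=18,ok=F), VALIDATE:P3(v=18,ok=F), TRANSFORM:P2(v=21,ok=T), EMIT:P1(v=0,ok=F)] out:-; in:P4
Tick 5: [PARSE:-, VALIDATE:P4(v=18,ok=T), TRANSFORM:P3(v=0,ok=F), EMIT:P2(v=21,ok=T)] out:P1(v=0); in:-
Tick 6: [PARSE:-, VALIDATE:-, TRANSFORM:P4(v=54,ok=T), EMIT:P3(v=0,ok=F)] out:P2(v=21); in:-
Tick 7: [PARSE:P5(v=6,ok=F), VALIDATE:-, TRANSFORM:-, EMIT:P4(v=54,ok=T)] out:P3(v=0); in:P5
Tick 8: [PARSE:-, VALIDATE:P5(v=6,ok=F), TRANSFORM:-, EMIT:-] out:P4(v=54); in:-
Tick 9: [PARSE:-, VALIDATE:-, TRANSFORM:P5(v=0,ok=F), EMIT:-] out:-; in:-
Tick 10: [PARSE:-, VALIDATE:-, TRANSFORM:-, EMIT:P5(v=0,ok=F)] out:-; in:-
Tick 11: [PARSE:-, VALIDATE:-, TRANSFORM:-, EMIT:-] out:P5(v=0); in:-
P1: arrives tick 1, valid=False (id=1, id%2=1), emit tick 5, final value 0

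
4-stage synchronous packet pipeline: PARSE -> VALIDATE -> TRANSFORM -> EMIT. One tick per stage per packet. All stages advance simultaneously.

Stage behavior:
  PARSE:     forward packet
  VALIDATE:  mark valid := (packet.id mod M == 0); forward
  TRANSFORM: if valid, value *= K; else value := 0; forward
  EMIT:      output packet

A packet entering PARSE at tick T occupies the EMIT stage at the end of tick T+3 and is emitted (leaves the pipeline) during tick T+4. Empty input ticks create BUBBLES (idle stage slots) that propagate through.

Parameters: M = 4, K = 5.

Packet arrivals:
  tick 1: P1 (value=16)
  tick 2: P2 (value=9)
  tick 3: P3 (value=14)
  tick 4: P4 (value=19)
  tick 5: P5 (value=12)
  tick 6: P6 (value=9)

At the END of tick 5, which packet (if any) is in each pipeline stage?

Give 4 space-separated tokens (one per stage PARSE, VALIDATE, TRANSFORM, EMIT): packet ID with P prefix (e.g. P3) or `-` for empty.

Tick 1: [PARSE:P1(v=16,ok=F), VALIDATE:-, TRANSFORM:-, EMIT:-] out:-; in:P1
Tick 2: [PARSE:P2(v=9,ok=F), VALIDATE:P1(v=16,ok=F), TRANSFORM:-, EMIT:-] out:-; in:P2
Tick 3: [PARSE:P3(v=14,ok=F), VALIDATE:P2(v=9,ok=F), TRANSFORM:P1(v=0,ok=F), EMIT:-] out:-; in:P3
Tick 4: [PARSE:P4(v=19,ok=F), VALIDATE:P3(v=14,ok=F), TRANSFORM:P2(v=0,ok=F), EMIT:P1(v=0,ok=F)] out:-; in:P4
Tick 5: [PARSE:P5(v=12,ok=F), VALIDATE:P4(v=19,ok=T), TRANSFORM:P3(v=0,ok=F), EMIT:P2(v=0,ok=F)] out:P1(v=0); in:P5
At end of tick 5: ['P5', 'P4', 'P3', 'P2']

Answer: P5 P4 P3 P2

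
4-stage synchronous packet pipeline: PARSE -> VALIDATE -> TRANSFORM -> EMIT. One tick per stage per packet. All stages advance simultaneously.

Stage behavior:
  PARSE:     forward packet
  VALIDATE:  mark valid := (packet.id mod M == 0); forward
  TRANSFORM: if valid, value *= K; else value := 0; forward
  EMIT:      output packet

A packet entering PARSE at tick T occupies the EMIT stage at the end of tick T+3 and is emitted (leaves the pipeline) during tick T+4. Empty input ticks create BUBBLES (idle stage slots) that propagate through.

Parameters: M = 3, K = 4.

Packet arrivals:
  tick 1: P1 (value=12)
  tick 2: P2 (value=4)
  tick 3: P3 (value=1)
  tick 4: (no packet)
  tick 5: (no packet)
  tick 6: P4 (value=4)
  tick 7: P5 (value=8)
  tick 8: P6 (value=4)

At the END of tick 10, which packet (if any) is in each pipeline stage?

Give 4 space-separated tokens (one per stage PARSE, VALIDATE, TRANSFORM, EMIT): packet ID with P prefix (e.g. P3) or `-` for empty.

Answer: - - P6 P5

Derivation:
Tick 1: [PARSE:P1(v=12,ok=F), VALIDATE:-, TRANSFORM:-, EMIT:-] out:-; in:P1
Tick 2: [PARSE:P2(v=4,ok=F), VALIDATE:P1(v=12,ok=F), TRANSFORM:-, EMIT:-] out:-; in:P2
Tick 3: [PARSE:P3(v=1,ok=F), VALIDATE:P2(v=4,ok=F), TRANSFORM:P1(v=0,ok=F), EMIT:-] out:-; in:P3
Tick 4: [PARSE:-, VALIDATE:P3(v=1,ok=T), TRANSFORM:P2(v=0,ok=F), EMIT:P1(v=0,ok=F)] out:-; in:-
Tick 5: [PARSE:-, VALIDATE:-, TRANSFORM:P3(v=4,ok=T), EMIT:P2(v=0,ok=F)] out:P1(v=0); in:-
Tick 6: [PARSE:P4(v=4,ok=F), VALIDATE:-, TRANSFORM:-, EMIT:P3(v=4,ok=T)] out:P2(v=0); in:P4
Tick 7: [PARSE:P5(v=8,ok=F), VALIDATE:P4(v=4,ok=F), TRANSFORM:-, EMIT:-] out:P3(v=4); in:P5
Tick 8: [PARSE:P6(v=4,ok=F), VALIDATE:P5(v=8,ok=F), TRANSFORM:P4(v=0,ok=F), EMIT:-] out:-; in:P6
Tick 9: [PARSE:-, VALIDATE:P6(v=4,ok=T), TRANSFORM:P5(v=0,ok=F), EMIT:P4(v=0,ok=F)] out:-; in:-
Tick 10: [PARSE:-, VALIDATE:-, TRANSFORM:P6(v=16,ok=T), EMIT:P5(v=0,ok=F)] out:P4(v=0); in:-
At end of tick 10: ['-', '-', 'P6', 'P5']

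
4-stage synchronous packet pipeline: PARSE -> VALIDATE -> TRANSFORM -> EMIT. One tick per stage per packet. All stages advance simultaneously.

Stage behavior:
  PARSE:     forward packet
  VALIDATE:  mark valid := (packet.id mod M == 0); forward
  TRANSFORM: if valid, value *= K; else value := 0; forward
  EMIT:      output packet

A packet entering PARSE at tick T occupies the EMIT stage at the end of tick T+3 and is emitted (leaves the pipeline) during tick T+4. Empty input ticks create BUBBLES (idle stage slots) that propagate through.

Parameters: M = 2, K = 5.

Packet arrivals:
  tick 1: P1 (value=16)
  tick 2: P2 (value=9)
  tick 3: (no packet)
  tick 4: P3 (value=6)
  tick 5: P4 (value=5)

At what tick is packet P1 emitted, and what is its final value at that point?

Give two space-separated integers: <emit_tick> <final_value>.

Answer: 5 0

Derivation:
Tick 1: [PARSE:P1(v=16,ok=F), VALIDATE:-, TRANSFORM:-, EMIT:-] out:-; in:P1
Tick 2: [PARSE:P2(v=9,ok=F), VALIDATE:P1(v=16,ok=F), TRANSFORM:-, EMIT:-] out:-; in:P2
Tick 3: [PARSE:-, VALIDATE:P2(v=9,ok=T), TRANSFORM:P1(v=0,ok=F), EMIT:-] out:-; in:-
Tick 4: [PARSE:P3(v=6,ok=F), VALIDATE:-, TRANSFORM:P2(v=45,ok=T), EMIT:P1(v=0,ok=F)] out:-; in:P3
Tick 5: [PARSE:P4(v=5,ok=F), VALIDATE:P3(v=6,ok=F), TRANSFORM:-, EMIT:P2(v=45,ok=T)] out:P1(v=0); in:P4
Tick 6: [PARSE:-, VALIDATE:P4(v=5,ok=T), TRANSFORM:P3(v=0,ok=F), EMIT:-] out:P2(v=45); in:-
Tick 7: [PARSE:-, VALIDATE:-, TRANSFORM:P4(v=25,ok=T), EMIT:P3(v=0,ok=F)] out:-; in:-
Tick 8: [PARSE:-, VALIDATE:-, TRANSFORM:-, EMIT:P4(v=25,ok=T)] out:P3(v=0); in:-
Tick 9: [PARSE:-, VALIDATE:-, TRANSFORM:-, EMIT:-] out:P4(v=25); in:-
P1: arrives tick 1, valid=False (id=1, id%2=1), emit tick 5, final value 0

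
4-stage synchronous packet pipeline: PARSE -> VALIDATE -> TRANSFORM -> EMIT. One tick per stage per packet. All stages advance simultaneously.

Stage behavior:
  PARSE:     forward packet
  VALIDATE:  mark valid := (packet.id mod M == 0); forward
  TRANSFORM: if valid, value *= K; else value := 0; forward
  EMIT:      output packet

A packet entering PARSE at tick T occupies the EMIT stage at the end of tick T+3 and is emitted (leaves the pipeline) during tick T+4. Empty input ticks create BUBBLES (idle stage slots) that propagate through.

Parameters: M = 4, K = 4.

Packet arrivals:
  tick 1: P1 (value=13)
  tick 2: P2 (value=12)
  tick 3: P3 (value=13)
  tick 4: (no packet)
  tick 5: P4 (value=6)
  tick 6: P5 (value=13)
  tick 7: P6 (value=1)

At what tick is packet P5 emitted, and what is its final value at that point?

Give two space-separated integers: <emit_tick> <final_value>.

Answer: 10 0

Derivation:
Tick 1: [PARSE:P1(v=13,ok=F), VALIDATE:-, TRANSFORM:-, EMIT:-] out:-; in:P1
Tick 2: [PARSE:P2(v=12,ok=F), VALIDATE:P1(v=13,ok=F), TRANSFORM:-, EMIT:-] out:-; in:P2
Tick 3: [PARSE:P3(v=13,ok=F), VALIDATE:P2(v=12,ok=F), TRANSFORM:P1(v=0,ok=F), EMIT:-] out:-; in:P3
Tick 4: [PARSE:-, VALIDATE:P3(v=13,ok=F), TRANSFORM:P2(v=0,ok=F), EMIT:P1(v=0,ok=F)] out:-; in:-
Tick 5: [PARSE:P4(v=6,ok=F), VALIDATE:-, TRANSFORM:P3(v=0,ok=F), EMIT:P2(v=0,ok=F)] out:P1(v=0); in:P4
Tick 6: [PARSE:P5(v=13,ok=F), VALIDATE:P4(v=6,ok=T), TRANSFORM:-, EMIT:P3(v=0,ok=F)] out:P2(v=0); in:P5
Tick 7: [PARSE:P6(v=1,ok=F), VALIDATE:P5(v=13,ok=F), TRANSFORM:P4(v=24,ok=T), EMIT:-] out:P3(v=0); in:P6
Tick 8: [PARSE:-, VALIDATE:P6(v=1,ok=F), TRANSFORM:P5(v=0,ok=F), EMIT:P4(v=24,ok=T)] out:-; in:-
Tick 9: [PARSE:-, VALIDATE:-, TRANSFORM:P6(v=0,ok=F), EMIT:P5(v=0,ok=F)] out:P4(v=24); in:-
Tick 10: [PARSE:-, VALIDATE:-, TRANSFORM:-, EMIT:P6(v=0,ok=F)] out:P5(v=0); in:-
Tick 11: [PARSE:-, VALIDATE:-, TRANSFORM:-, EMIT:-] out:P6(v=0); in:-
P5: arrives tick 6, valid=False (id=5, id%4=1), emit tick 10, final value 0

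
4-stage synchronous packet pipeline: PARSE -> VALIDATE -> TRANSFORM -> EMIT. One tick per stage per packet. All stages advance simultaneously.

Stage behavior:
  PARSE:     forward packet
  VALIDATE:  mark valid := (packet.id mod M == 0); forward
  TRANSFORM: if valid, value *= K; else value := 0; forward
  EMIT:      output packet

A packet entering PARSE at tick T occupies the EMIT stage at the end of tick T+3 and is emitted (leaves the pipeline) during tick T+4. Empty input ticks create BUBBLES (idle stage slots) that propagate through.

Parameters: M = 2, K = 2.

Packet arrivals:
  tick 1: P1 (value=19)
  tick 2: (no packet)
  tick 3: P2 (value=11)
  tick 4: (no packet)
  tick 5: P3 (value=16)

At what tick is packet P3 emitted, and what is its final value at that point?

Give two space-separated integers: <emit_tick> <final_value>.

Tick 1: [PARSE:P1(v=19,ok=F), VALIDATE:-, TRANSFORM:-, EMIT:-] out:-; in:P1
Tick 2: [PARSE:-, VALIDATE:P1(v=19,ok=F), TRANSFORM:-, EMIT:-] out:-; in:-
Tick 3: [PARSE:P2(v=11,ok=F), VALIDATE:-, TRANSFORM:P1(v=0,ok=F), EMIT:-] out:-; in:P2
Tick 4: [PARSE:-, VALIDATE:P2(v=11,ok=T), TRANSFORM:-, EMIT:P1(v=0,ok=F)] out:-; in:-
Tick 5: [PARSE:P3(v=16,ok=F), VALIDATE:-, TRANSFORM:P2(v=22,ok=T), EMIT:-] out:P1(v=0); in:P3
Tick 6: [PARSE:-, VALIDATE:P3(v=16,ok=F), TRANSFORM:-, EMIT:P2(v=22,ok=T)] out:-; in:-
Tick 7: [PARSE:-, VALIDATE:-, TRANSFORM:P3(v=0,ok=F), EMIT:-] out:P2(v=22); in:-
Tick 8: [PARSE:-, VALIDATE:-, TRANSFORM:-, EMIT:P3(v=0,ok=F)] out:-; in:-
Tick 9: [PARSE:-, VALIDATE:-, TRANSFORM:-, EMIT:-] out:P3(v=0); in:-
P3: arrives tick 5, valid=False (id=3, id%2=1), emit tick 9, final value 0

Answer: 9 0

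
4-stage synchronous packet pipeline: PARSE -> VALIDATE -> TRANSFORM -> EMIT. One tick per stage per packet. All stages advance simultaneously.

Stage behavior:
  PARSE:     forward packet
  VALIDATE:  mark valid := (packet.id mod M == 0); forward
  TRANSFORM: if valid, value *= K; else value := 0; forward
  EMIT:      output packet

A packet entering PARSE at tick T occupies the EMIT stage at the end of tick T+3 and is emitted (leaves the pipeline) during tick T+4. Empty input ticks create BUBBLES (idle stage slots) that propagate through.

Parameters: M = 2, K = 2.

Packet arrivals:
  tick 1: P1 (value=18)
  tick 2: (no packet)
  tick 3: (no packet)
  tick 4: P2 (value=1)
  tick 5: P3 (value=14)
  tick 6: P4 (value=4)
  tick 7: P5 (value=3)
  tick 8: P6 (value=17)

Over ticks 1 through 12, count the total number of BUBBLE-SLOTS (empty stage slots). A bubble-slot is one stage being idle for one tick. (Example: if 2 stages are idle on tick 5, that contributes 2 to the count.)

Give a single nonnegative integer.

Tick 1: [PARSE:P1(v=18,ok=F), VALIDATE:-, TRANSFORM:-, EMIT:-] out:-; bubbles=3
Tick 2: [PARSE:-, VALIDATE:P1(v=18,ok=F), TRANSFORM:-, EMIT:-] out:-; bubbles=3
Tick 3: [PARSE:-, VALIDATE:-, TRANSFORM:P1(v=0,ok=F), EMIT:-] out:-; bubbles=3
Tick 4: [PARSE:P2(v=1,ok=F), VALIDATE:-, TRANSFORM:-, EMIT:P1(v=0,ok=F)] out:-; bubbles=2
Tick 5: [PARSE:P3(v=14,ok=F), VALIDATE:P2(v=1,ok=T), TRANSFORM:-, EMIT:-] out:P1(v=0); bubbles=2
Tick 6: [PARSE:P4(v=4,ok=F), VALIDATE:P3(v=14,ok=F), TRANSFORM:P2(v=2,ok=T), EMIT:-] out:-; bubbles=1
Tick 7: [PARSE:P5(v=3,ok=F), VALIDATE:P4(v=4,ok=T), TRANSFORM:P3(v=0,ok=F), EMIT:P2(v=2,ok=T)] out:-; bubbles=0
Tick 8: [PARSE:P6(v=17,ok=F), VALIDATE:P5(v=3,ok=F), TRANSFORM:P4(v=8,ok=T), EMIT:P3(v=0,ok=F)] out:P2(v=2); bubbles=0
Tick 9: [PARSE:-, VALIDATE:P6(v=17,ok=T), TRANSFORM:P5(v=0,ok=F), EMIT:P4(v=8,ok=T)] out:P3(v=0); bubbles=1
Tick 10: [PARSE:-, VALIDATE:-, TRANSFORM:P6(v=34,ok=T), EMIT:P5(v=0,ok=F)] out:P4(v=8); bubbles=2
Tick 11: [PARSE:-, VALIDATE:-, TRANSFORM:-, EMIT:P6(v=34,ok=T)] out:P5(v=0); bubbles=3
Tick 12: [PARSE:-, VALIDATE:-, TRANSFORM:-, EMIT:-] out:P6(v=34); bubbles=4
Total bubble-slots: 24

Answer: 24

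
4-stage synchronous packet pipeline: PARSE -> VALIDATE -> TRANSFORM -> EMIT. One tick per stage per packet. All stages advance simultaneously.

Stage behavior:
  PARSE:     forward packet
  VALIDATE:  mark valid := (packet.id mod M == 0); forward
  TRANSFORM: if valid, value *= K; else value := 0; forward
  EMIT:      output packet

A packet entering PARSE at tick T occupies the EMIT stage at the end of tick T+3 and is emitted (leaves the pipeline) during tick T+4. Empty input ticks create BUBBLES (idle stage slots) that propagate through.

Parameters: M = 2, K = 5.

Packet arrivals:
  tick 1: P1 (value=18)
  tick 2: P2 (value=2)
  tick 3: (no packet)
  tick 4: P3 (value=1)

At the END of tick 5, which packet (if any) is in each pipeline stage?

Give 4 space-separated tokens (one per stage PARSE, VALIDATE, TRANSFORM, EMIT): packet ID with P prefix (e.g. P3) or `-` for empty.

Tick 1: [PARSE:P1(v=18,ok=F), VALIDATE:-, TRANSFORM:-, EMIT:-] out:-; in:P1
Tick 2: [PARSE:P2(v=2,ok=F), VALIDATE:P1(v=18,ok=F), TRANSFORM:-, EMIT:-] out:-; in:P2
Tick 3: [PARSE:-, VALIDATE:P2(v=2,ok=T), TRANSFORM:P1(v=0,ok=F), EMIT:-] out:-; in:-
Tick 4: [PARSE:P3(v=1,ok=F), VALIDATE:-, TRANSFORM:P2(v=10,ok=T), EMIT:P1(v=0,ok=F)] out:-; in:P3
Tick 5: [PARSE:-, VALIDATE:P3(v=1,ok=F), TRANSFORM:-, EMIT:P2(v=10,ok=T)] out:P1(v=0); in:-
At end of tick 5: ['-', 'P3', '-', 'P2']

Answer: - P3 - P2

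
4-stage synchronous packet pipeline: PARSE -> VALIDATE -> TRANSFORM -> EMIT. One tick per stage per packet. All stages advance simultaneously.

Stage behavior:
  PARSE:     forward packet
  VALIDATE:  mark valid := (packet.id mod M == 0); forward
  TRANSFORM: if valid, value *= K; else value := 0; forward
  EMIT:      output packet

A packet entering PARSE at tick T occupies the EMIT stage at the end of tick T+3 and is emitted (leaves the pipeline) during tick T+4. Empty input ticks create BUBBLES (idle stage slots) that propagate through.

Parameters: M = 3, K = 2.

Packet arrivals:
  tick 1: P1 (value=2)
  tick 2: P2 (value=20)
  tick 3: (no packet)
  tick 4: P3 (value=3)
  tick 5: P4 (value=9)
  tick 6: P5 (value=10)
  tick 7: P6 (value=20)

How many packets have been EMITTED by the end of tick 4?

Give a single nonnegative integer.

Answer: 0

Derivation:
Tick 1: [PARSE:P1(v=2,ok=F), VALIDATE:-, TRANSFORM:-, EMIT:-] out:-; in:P1
Tick 2: [PARSE:P2(v=20,ok=F), VALIDATE:P1(v=2,ok=F), TRANSFORM:-, EMIT:-] out:-; in:P2
Tick 3: [PARSE:-, VALIDATE:P2(v=20,ok=F), TRANSFORM:P1(v=0,ok=F), EMIT:-] out:-; in:-
Tick 4: [PARSE:P3(v=3,ok=F), VALIDATE:-, TRANSFORM:P2(v=0,ok=F), EMIT:P1(v=0,ok=F)] out:-; in:P3
Emitted by tick 4: []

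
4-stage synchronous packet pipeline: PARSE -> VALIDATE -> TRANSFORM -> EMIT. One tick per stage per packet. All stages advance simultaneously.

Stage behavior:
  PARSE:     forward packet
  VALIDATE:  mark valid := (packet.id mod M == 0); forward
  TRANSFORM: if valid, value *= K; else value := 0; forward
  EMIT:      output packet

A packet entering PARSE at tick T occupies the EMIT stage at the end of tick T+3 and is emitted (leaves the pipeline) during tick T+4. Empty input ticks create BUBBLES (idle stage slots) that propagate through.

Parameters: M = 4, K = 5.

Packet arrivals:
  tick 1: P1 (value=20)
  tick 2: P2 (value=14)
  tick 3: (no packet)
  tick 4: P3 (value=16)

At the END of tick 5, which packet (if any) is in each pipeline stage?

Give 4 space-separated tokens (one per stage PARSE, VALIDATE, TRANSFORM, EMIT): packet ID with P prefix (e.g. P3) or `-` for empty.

Tick 1: [PARSE:P1(v=20,ok=F), VALIDATE:-, TRANSFORM:-, EMIT:-] out:-; in:P1
Tick 2: [PARSE:P2(v=14,ok=F), VALIDATE:P1(v=20,ok=F), TRANSFORM:-, EMIT:-] out:-; in:P2
Tick 3: [PARSE:-, VALIDATE:P2(v=14,ok=F), TRANSFORM:P1(v=0,ok=F), EMIT:-] out:-; in:-
Tick 4: [PARSE:P3(v=16,ok=F), VALIDATE:-, TRANSFORM:P2(v=0,ok=F), EMIT:P1(v=0,ok=F)] out:-; in:P3
Tick 5: [PARSE:-, VALIDATE:P3(v=16,ok=F), TRANSFORM:-, EMIT:P2(v=0,ok=F)] out:P1(v=0); in:-
At end of tick 5: ['-', 'P3', '-', 'P2']

Answer: - P3 - P2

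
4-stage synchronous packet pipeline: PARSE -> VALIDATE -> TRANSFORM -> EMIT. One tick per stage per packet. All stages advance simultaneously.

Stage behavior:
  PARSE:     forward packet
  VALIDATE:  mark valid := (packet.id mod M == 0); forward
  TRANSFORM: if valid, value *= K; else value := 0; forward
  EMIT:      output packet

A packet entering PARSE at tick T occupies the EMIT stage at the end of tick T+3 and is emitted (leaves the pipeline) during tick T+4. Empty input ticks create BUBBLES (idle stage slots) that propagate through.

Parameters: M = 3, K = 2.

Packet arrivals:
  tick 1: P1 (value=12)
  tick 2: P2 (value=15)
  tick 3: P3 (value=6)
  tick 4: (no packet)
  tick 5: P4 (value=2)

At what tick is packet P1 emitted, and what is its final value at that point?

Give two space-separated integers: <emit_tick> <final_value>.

Tick 1: [PARSE:P1(v=12,ok=F), VALIDATE:-, TRANSFORM:-, EMIT:-] out:-; in:P1
Tick 2: [PARSE:P2(v=15,ok=F), VALIDATE:P1(v=12,ok=F), TRANSFORM:-, EMIT:-] out:-; in:P2
Tick 3: [PARSE:P3(v=6,ok=F), VALIDATE:P2(v=15,ok=F), TRANSFORM:P1(v=0,ok=F), EMIT:-] out:-; in:P3
Tick 4: [PARSE:-, VALIDATE:P3(v=6,ok=T), TRANSFORM:P2(v=0,ok=F), EMIT:P1(v=0,ok=F)] out:-; in:-
Tick 5: [PARSE:P4(v=2,ok=F), VALIDATE:-, TRANSFORM:P3(v=12,ok=T), EMIT:P2(v=0,ok=F)] out:P1(v=0); in:P4
Tick 6: [PARSE:-, VALIDATE:P4(v=2,ok=F), TRANSFORM:-, EMIT:P3(v=12,ok=T)] out:P2(v=0); in:-
Tick 7: [PARSE:-, VALIDATE:-, TRANSFORM:P4(v=0,ok=F), EMIT:-] out:P3(v=12); in:-
Tick 8: [PARSE:-, VALIDATE:-, TRANSFORM:-, EMIT:P4(v=0,ok=F)] out:-; in:-
Tick 9: [PARSE:-, VALIDATE:-, TRANSFORM:-, EMIT:-] out:P4(v=0); in:-
P1: arrives tick 1, valid=False (id=1, id%3=1), emit tick 5, final value 0

Answer: 5 0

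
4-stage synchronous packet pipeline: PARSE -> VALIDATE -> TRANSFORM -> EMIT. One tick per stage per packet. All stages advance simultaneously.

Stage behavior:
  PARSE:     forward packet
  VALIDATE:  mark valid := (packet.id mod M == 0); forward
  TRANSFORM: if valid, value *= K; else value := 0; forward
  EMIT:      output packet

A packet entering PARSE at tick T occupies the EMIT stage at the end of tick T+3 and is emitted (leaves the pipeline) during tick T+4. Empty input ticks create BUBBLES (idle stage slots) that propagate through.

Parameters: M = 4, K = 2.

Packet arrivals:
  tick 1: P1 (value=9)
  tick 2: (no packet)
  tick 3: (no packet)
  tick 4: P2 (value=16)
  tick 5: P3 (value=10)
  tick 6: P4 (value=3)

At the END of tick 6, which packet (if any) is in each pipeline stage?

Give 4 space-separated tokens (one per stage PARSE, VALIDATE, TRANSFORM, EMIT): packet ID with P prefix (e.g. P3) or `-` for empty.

Tick 1: [PARSE:P1(v=9,ok=F), VALIDATE:-, TRANSFORM:-, EMIT:-] out:-; in:P1
Tick 2: [PARSE:-, VALIDATE:P1(v=9,ok=F), TRANSFORM:-, EMIT:-] out:-; in:-
Tick 3: [PARSE:-, VALIDATE:-, TRANSFORM:P1(v=0,ok=F), EMIT:-] out:-; in:-
Tick 4: [PARSE:P2(v=16,ok=F), VALIDATE:-, TRANSFORM:-, EMIT:P1(v=0,ok=F)] out:-; in:P2
Tick 5: [PARSE:P3(v=10,ok=F), VALIDATE:P2(v=16,ok=F), TRANSFORM:-, EMIT:-] out:P1(v=0); in:P3
Tick 6: [PARSE:P4(v=3,ok=F), VALIDATE:P3(v=10,ok=F), TRANSFORM:P2(v=0,ok=F), EMIT:-] out:-; in:P4
At end of tick 6: ['P4', 'P3', 'P2', '-']

Answer: P4 P3 P2 -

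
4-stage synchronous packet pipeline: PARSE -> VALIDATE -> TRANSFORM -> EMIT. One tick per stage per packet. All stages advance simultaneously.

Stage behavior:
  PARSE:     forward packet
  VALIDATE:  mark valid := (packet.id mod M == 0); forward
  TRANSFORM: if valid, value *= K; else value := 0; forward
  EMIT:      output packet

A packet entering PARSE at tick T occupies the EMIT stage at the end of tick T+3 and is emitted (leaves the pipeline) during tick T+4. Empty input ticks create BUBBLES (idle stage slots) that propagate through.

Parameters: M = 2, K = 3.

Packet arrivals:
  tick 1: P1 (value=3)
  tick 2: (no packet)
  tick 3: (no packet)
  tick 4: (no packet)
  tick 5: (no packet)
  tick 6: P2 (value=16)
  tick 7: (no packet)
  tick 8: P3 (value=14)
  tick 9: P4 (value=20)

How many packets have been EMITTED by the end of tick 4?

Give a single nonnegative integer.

Answer: 0

Derivation:
Tick 1: [PARSE:P1(v=3,ok=F), VALIDATE:-, TRANSFORM:-, EMIT:-] out:-; in:P1
Tick 2: [PARSE:-, VALIDATE:P1(v=3,ok=F), TRANSFORM:-, EMIT:-] out:-; in:-
Tick 3: [PARSE:-, VALIDATE:-, TRANSFORM:P1(v=0,ok=F), EMIT:-] out:-; in:-
Tick 4: [PARSE:-, VALIDATE:-, TRANSFORM:-, EMIT:P1(v=0,ok=F)] out:-; in:-
Emitted by tick 4: []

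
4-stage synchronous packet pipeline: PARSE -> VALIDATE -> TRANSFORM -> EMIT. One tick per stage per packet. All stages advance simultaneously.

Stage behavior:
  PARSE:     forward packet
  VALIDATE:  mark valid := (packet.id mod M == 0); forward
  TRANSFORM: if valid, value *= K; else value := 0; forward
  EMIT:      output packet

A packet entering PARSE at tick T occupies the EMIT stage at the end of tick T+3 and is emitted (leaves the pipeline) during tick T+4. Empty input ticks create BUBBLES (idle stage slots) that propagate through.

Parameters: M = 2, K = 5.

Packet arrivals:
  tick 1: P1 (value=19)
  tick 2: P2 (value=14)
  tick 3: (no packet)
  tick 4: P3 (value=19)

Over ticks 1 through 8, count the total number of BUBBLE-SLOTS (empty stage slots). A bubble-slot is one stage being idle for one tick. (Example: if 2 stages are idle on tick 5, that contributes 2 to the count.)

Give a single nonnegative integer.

Tick 1: [PARSE:P1(v=19,ok=F), VALIDATE:-, TRANSFORM:-, EMIT:-] out:-; bubbles=3
Tick 2: [PARSE:P2(v=14,ok=F), VALIDATE:P1(v=19,ok=F), TRANSFORM:-, EMIT:-] out:-; bubbles=2
Tick 3: [PARSE:-, VALIDATE:P2(v=14,ok=T), TRANSFORM:P1(v=0,ok=F), EMIT:-] out:-; bubbles=2
Tick 4: [PARSE:P3(v=19,ok=F), VALIDATE:-, TRANSFORM:P2(v=70,ok=T), EMIT:P1(v=0,ok=F)] out:-; bubbles=1
Tick 5: [PARSE:-, VALIDATE:P3(v=19,ok=F), TRANSFORM:-, EMIT:P2(v=70,ok=T)] out:P1(v=0); bubbles=2
Tick 6: [PARSE:-, VALIDATE:-, TRANSFORM:P3(v=0,ok=F), EMIT:-] out:P2(v=70); bubbles=3
Tick 7: [PARSE:-, VALIDATE:-, TRANSFORM:-, EMIT:P3(v=0,ok=F)] out:-; bubbles=3
Tick 8: [PARSE:-, VALIDATE:-, TRANSFORM:-, EMIT:-] out:P3(v=0); bubbles=4
Total bubble-slots: 20

Answer: 20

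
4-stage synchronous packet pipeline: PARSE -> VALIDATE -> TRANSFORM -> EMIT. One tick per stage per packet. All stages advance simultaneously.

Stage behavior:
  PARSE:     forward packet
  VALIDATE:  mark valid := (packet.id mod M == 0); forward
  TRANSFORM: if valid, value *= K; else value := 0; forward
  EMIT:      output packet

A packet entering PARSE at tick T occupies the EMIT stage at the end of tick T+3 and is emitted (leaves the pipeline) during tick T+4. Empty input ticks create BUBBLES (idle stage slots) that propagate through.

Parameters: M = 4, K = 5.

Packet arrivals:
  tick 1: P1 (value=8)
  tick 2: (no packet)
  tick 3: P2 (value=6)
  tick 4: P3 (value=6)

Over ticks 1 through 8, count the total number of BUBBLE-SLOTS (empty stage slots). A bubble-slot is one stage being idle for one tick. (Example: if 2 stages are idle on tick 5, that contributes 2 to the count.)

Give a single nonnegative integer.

Answer: 20

Derivation:
Tick 1: [PARSE:P1(v=8,ok=F), VALIDATE:-, TRANSFORM:-, EMIT:-] out:-; bubbles=3
Tick 2: [PARSE:-, VALIDATE:P1(v=8,ok=F), TRANSFORM:-, EMIT:-] out:-; bubbles=3
Tick 3: [PARSE:P2(v=6,ok=F), VALIDATE:-, TRANSFORM:P1(v=0,ok=F), EMIT:-] out:-; bubbles=2
Tick 4: [PARSE:P3(v=6,ok=F), VALIDATE:P2(v=6,ok=F), TRANSFORM:-, EMIT:P1(v=0,ok=F)] out:-; bubbles=1
Tick 5: [PARSE:-, VALIDATE:P3(v=6,ok=F), TRANSFORM:P2(v=0,ok=F), EMIT:-] out:P1(v=0); bubbles=2
Tick 6: [PARSE:-, VALIDATE:-, TRANSFORM:P3(v=0,ok=F), EMIT:P2(v=0,ok=F)] out:-; bubbles=2
Tick 7: [PARSE:-, VALIDATE:-, TRANSFORM:-, EMIT:P3(v=0,ok=F)] out:P2(v=0); bubbles=3
Tick 8: [PARSE:-, VALIDATE:-, TRANSFORM:-, EMIT:-] out:P3(v=0); bubbles=4
Total bubble-slots: 20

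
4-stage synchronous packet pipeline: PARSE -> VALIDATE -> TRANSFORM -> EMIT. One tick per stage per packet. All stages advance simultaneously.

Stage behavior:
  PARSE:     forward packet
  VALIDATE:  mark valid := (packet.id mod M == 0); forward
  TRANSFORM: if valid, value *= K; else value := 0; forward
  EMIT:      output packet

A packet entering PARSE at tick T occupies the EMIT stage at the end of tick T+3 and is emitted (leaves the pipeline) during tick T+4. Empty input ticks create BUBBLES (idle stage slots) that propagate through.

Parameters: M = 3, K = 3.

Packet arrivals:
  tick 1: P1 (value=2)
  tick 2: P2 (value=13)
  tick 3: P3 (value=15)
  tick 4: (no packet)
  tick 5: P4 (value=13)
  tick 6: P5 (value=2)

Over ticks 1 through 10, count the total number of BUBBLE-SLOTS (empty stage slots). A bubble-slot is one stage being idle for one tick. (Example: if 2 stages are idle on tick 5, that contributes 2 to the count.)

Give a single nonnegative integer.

Answer: 20

Derivation:
Tick 1: [PARSE:P1(v=2,ok=F), VALIDATE:-, TRANSFORM:-, EMIT:-] out:-; bubbles=3
Tick 2: [PARSE:P2(v=13,ok=F), VALIDATE:P1(v=2,ok=F), TRANSFORM:-, EMIT:-] out:-; bubbles=2
Tick 3: [PARSE:P3(v=15,ok=F), VALIDATE:P2(v=13,ok=F), TRANSFORM:P1(v=0,ok=F), EMIT:-] out:-; bubbles=1
Tick 4: [PARSE:-, VALIDATE:P3(v=15,ok=T), TRANSFORM:P2(v=0,ok=F), EMIT:P1(v=0,ok=F)] out:-; bubbles=1
Tick 5: [PARSE:P4(v=13,ok=F), VALIDATE:-, TRANSFORM:P3(v=45,ok=T), EMIT:P2(v=0,ok=F)] out:P1(v=0); bubbles=1
Tick 6: [PARSE:P5(v=2,ok=F), VALIDATE:P4(v=13,ok=F), TRANSFORM:-, EMIT:P3(v=45,ok=T)] out:P2(v=0); bubbles=1
Tick 7: [PARSE:-, VALIDATE:P5(v=2,ok=F), TRANSFORM:P4(v=0,ok=F), EMIT:-] out:P3(v=45); bubbles=2
Tick 8: [PARSE:-, VALIDATE:-, TRANSFORM:P5(v=0,ok=F), EMIT:P4(v=0,ok=F)] out:-; bubbles=2
Tick 9: [PARSE:-, VALIDATE:-, TRANSFORM:-, EMIT:P5(v=0,ok=F)] out:P4(v=0); bubbles=3
Tick 10: [PARSE:-, VALIDATE:-, TRANSFORM:-, EMIT:-] out:P5(v=0); bubbles=4
Total bubble-slots: 20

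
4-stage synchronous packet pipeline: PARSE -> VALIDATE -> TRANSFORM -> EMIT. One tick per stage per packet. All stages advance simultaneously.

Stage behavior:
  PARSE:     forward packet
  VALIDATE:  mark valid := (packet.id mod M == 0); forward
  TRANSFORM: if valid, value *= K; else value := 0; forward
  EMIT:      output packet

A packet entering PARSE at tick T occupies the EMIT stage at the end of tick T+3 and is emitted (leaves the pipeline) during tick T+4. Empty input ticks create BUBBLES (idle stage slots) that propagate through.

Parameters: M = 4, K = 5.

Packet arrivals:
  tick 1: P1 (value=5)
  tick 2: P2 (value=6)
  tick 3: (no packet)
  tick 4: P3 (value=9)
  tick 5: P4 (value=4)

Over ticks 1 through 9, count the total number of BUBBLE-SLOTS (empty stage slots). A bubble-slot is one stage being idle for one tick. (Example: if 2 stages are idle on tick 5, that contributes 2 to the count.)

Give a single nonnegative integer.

Answer: 20

Derivation:
Tick 1: [PARSE:P1(v=5,ok=F), VALIDATE:-, TRANSFORM:-, EMIT:-] out:-; bubbles=3
Tick 2: [PARSE:P2(v=6,ok=F), VALIDATE:P1(v=5,ok=F), TRANSFORM:-, EMIT:-] out:-; bubbles=2
Tick 3: [PARSE:-, VALIDATE:P2(v=6,ok=F), TRANSFORM:P1(v=0,ok=F), EMIT:-] out:-; bubbles=2
Tick 4: [PARSE:P3(v=9,ok=F), VALIDATE:-, TRANSFORM:P2(v=0,ok=F), EMIT:P1(v=0,ok=F)] out:-; bubbles=1
Tick 5: [PARSE:P4(v=4,ok=F), VALIDATE:P3(v=9,ok=F), TRANSFORM:-, EMIT:P2(v=0,ok=F)] out:P1(v=0); bubbles=1
Tick 6: [PARSE:-, VALIDATE:P4(v=4,ok=T), TRANSFORM:P3(v=0,ok=F), EMIT:-] out:P2(v=0); bubbles=2
Tick 7: [PARSE:-, VALIDATE:-, TRANSFORM:P4(v=20,ok=T), EMIT:P3(v=0,ok=F)] out:-; bubbles=2
Tick 8: [PARSE:-, VALIDATE:-, TRANSFORM:-, EMIT:P4(v=20,ok=T)] out:P3(v=0); bubbles=3
Tick 9: [PARSE:-, VALIDATE:-, TRANSFORM:-, EMIT:-] out:P4(v=20); bubbles=4
Total bubble-slots: 20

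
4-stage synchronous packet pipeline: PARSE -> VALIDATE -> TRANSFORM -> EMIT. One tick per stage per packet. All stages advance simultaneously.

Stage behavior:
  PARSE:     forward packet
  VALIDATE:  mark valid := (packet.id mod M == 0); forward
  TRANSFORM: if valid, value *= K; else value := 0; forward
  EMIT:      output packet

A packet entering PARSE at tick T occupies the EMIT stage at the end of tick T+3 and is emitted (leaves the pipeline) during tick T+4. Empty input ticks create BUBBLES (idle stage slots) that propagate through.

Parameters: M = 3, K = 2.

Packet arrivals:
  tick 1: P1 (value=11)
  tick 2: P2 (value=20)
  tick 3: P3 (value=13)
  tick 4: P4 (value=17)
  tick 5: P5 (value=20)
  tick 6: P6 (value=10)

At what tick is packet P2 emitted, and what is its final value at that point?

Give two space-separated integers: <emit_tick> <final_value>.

Answer: 6 0

Derivation:
Tick 1: [PARSE:P1(v=11,ok=F), VALIDATE:-, TRANSFORM:-, EMIT:-] out:-; in:P1
Tick 2: [PARSE:P2(v=20,ok=F), VALIDATE:P1(v=11,ok=F), TRANSFORM:-, EMIT:-] out:-; in:P2
Tick 3: [PARSE:P3(v=13,ok=F), VALIDATE:P2(v=20,ok=F), TRANSFORM:P1(v=0,ok=F), EMIT:-] out:-; in:P3
Tick 4: [PARSE:P4(v=17,ok=F), VALIDATE:P3(v=13,ok=T), TRANSFORM:P2(v=0,ok=F), EMIT:P1(v=0,ok=F)] out:-; in:P4
Tick 5: [PARSE:P5(v=20,ok=F), VALIDATE:P4(v=17,ok=F), TRANSFORM:P3(v=26,ok=T), EMIT:P2(v=0,ok=F)] out:P1(v=0); in:P5
Tick 6: [PARSE:P6(v=10,ok=F), VALIDATE:P5(v=20,ok=F), TRANSFORM:P4(v=0,ok=F), EMIT:P3(v=26,ok=T)] out:P2(v=0); in:P6
Tick 7: [PARSE:-, VALIDATE:P6(v=10,ok=T), TRANSFORM:P5(v=0,ok=F), EMIT:P4(v=0,ok=F)] out:P3(v=26); in:-
Tick 8: [PARSE:-, VALIDATE:-, TRANSFORM:P6(v=20,ok=T), EMIT:P5(v=0,ok=F)] out:P4(v=0); in:-
Tick 9: [PARSE:-, VALIDATE:-, TRANSFORM:-, EMIT:P6(v=20,ok=T)] out:P5(v=0); in:-
Tick 10: [PARSE:-, VALIDATE:-, TRANSFORM:-, EMIT:-] out:P6(v=20); in:-
P2: arrives tick 2, valid=False (id=2, id%3=2), emit tick 6, final value 0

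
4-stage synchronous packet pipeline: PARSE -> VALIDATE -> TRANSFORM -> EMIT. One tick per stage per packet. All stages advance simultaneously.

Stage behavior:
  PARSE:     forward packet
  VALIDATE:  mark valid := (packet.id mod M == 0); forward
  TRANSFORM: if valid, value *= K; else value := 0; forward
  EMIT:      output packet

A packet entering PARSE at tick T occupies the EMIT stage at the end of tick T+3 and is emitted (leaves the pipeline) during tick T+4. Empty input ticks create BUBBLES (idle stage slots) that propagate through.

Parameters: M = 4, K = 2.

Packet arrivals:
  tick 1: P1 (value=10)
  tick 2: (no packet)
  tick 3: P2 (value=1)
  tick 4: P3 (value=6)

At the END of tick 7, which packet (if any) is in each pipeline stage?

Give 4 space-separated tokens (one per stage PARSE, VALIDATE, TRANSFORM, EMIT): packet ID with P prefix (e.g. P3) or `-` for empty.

Answer: - - - P3

Derivation:
Tick 1: [PARSE:P1(v=10,ok=F), VALIDATE:-, TRANSFORM:-, EMIT:-] out:-; in:P1
Tick 2: [PARSE:-, VALIDATE:P1(v=10,ok=F), TRANSFORM:-, EMIT:-] out:-; in:-
Tick 3: [PARSE:P2(v=1,ok=F), VALIDATE:-, TRANSFORM:P1(v=0,ok=F), EMIT:-] out:-; in:P2
Tick 4: [PARSE:P3(v=6,ok=F), VALIDATE:P2(v=1,ok=F), TRANSFORM:-, EMIT:P1(v=0,ok=F)] out:-; in:P3
Tick 5: [PARSE:-, VALIDATE:P3(v=6,ok=F), TRANSFORM:P2(v=0,ok=F), EMIT:-] out:P1(v=0); in:-
Tick 6: [PARSE:-, VALIDATE:-, TRANSFORM:P3(v=0,ok=F), EMIT:P2(v=0,ok=F)] out:-; in:-
Tick 7: [PARSE:-, VALIDATE:-, TRANSFORM:-, EMIT:P3(v=0,ok=F)] out:P2(v=0); in:-
At end of tick 7: ['-', '-', '-', 'P3']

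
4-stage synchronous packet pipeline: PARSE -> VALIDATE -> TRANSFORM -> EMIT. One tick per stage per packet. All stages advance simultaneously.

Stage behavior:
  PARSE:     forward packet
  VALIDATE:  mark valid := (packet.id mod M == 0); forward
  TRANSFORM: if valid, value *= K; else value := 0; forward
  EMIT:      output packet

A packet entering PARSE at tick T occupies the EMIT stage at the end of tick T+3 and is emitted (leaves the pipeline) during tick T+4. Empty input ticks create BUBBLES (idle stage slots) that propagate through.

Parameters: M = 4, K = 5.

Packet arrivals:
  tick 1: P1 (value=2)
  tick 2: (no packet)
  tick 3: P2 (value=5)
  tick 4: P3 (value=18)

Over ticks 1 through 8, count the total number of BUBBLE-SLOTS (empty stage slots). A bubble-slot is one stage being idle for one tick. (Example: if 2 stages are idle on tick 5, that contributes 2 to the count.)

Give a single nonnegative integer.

Answer: 20

Derivation:
Tick 1: [PARSE:P1(v=2,ok=F), VALIDATE:-, TRANSFORM:-, EMIT:-] out:-; bubbles=3
Tick 2: [PARSE:-, VALIDATE:P1(v=2,ok=F), TRANSFORM:-, EMIT:-] out:-; bubbles=3
Tick 3: [PARSE:P2(v=5,ok=F), VALIDATE:-, TRANSFORM:P1(v=0,ok=F), EMIT:-] out:-; bubbles=2
Tick 4: [PARSE:P3(v=18,ok=F), VALIDATE:P2(v=5,ok=F), TRANSFORM:-, EMIT:P1(v=0,ok=F)] out:-; bubbles=1
Tick 5: [PARSE:-, VALIDATE:P3(v=18,ok=F), TRANSFORM:P2(v=0,ok=F), EMIT:-] out:P1(v=0); bubbles=2
Tick 6: [PARSE:-, VALIDATE:-, TRANSFORM:P3(v=0,ok=F), EMIT:P2(v=0,ok=F)] out:-; bubbles=2
Tick 7: [PARSE:-, VALIDATE:-, TRANSFORM:-, EMIT:P3(v=0,ok=F)] out:P2(v=0); bubbles=3
Tick 8: [PARSE:-, VALIDATE:-, TRANSFORM:-, EMIT:-] out:P3(v=0); bubbles=4
Total bubble-slots: 20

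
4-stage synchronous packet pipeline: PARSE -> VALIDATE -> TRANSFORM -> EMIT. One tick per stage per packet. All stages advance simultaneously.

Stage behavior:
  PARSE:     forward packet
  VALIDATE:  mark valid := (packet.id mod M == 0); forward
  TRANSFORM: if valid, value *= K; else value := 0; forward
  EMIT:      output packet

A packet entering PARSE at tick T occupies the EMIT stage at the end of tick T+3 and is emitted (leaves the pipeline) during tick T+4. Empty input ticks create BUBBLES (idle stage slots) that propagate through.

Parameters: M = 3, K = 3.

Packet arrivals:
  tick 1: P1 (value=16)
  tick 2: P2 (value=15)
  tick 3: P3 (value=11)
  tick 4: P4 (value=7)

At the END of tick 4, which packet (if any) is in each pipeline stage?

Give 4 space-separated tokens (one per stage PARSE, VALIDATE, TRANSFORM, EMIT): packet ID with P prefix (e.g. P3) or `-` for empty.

Answer: P4 P3 P2 P1

Derivation:
Tick 1: [PARSE:P1(v=16,ok=F), VALIDATE:-, TRANSFORM:-, EMIT:-] out:-; in:P1
Tick 2: [PARSE:P2(v=15,ok=F), VALIDATE:P1(v=16,ok=F), TRANSFORM:-, EMIT:-] out:-; in:P2
Tick 3: [PARSE:P3(v=11,ok=F), VALIDATE:P2(v=15,ok=F), TRANSFORM:P1(v=0,ok=F), EMIT:-] out:-; in:P3
Tick 4: [PARSE:P4(v=7,ok=F), VALIDATE:P3(v=11,ok=T), TRANSFORM:P2(v=0,ok=F), EMIT:P1(v=0,ok=F)] out:-; in:P4
At end of tick 4: ['P4', 'P3', 'P2', 'P1']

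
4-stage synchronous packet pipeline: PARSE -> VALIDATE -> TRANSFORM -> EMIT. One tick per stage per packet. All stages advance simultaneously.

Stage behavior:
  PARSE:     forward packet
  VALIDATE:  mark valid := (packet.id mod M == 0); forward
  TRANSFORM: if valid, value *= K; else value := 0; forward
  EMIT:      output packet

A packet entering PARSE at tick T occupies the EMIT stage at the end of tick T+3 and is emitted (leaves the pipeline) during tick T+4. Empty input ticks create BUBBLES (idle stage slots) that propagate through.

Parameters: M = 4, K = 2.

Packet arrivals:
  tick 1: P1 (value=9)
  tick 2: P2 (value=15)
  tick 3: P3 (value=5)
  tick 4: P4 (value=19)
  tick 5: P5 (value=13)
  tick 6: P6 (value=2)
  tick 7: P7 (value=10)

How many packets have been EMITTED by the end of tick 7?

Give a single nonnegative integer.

Tick 1: [PARSE:P1(v=9,ok=F), VALIDATE:-, TRANSFORM:-, EMIT:-] out:-; in:P1
Tick 2: [PARSE:P2(v=15,ok=F), VALIDATE:P1(v=9,ok=F), TRANSFORM:-, EMIT:-] out:-; in:P2
Tick 3: [PARSE:P3(v=5,ok=F), VALIDATE:P2(v=15,ok=F), TRANSFORM:P1(v=0,ok=F), EMIT:-] out:-; in:P3
Tick 4: [PARSE:P4(v=19,ok=F), VALIDATE:P3(v=5,ok=F), TRANSFORM:P2(v=0,ok=F), EMIT:P1(v=0,ok=F)] out:-; in:P4
Tick 5: [PARSE:P5(v=13,ok=F), VALIDATE:P4(v=19,ok=T), TRANSFORM:P3(v=0,ok=F), EMIT:P2(v=0,ok=F)] out:P1(v=0); in:P5
Tick 6: [PARSE:P6(v=2,ok=F), VALIDATE:P5(v=13,ok=F), TRANSFORM:P4(v=38,ok=T), EMIT:P3(v=0,ok=F)] out:P2(v=0); in:P6
Tick 7: [PARSE:P7(v=10,ok=F), VALIDATE:P6(v=2,ok=F), TRANSFORM:P5(v=0,ok=F), EMIT:P4(v=38,ok=T)] out:P3(v=0); in:P7
Emitted by tick 7: ['P1', 'P2', 'P3']

Answer: 3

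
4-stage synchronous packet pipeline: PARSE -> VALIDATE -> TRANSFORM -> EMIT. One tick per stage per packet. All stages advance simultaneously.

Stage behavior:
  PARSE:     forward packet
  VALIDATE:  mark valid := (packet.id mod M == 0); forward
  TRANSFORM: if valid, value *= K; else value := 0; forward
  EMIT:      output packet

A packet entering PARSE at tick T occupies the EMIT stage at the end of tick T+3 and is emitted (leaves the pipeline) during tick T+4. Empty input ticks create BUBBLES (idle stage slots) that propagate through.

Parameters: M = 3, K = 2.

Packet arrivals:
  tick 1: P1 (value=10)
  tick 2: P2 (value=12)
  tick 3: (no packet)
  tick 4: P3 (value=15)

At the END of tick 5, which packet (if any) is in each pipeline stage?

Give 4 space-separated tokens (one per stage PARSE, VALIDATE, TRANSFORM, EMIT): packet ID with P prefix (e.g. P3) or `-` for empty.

Tick 1: [PARSE:P1(v=10,ok=F), VALIDATE:-, TRANSFORM:-, EMIT:-] out:-; in:P1
Tick 2: [PARSE:P2(v=12,ok=F), VALIDATE:P1(v=10,ok=F), TRANSFORM:-, EMIT:-] out:-; in:P2
Tick 3: [PARSE:-, VALIDATE:P2(v=12,ok=F), TRANSFORM:P1(v=0,ok=F), EMIT:-] out:-; in:-
Tick 4: [PARSE:P3(v=15,ok=F), VALIDATE:-, TRANSFORM:P2(v=0,ok=F), EMIT:P1(v=0,ok=F)] out:-; in:P3
Tick 5: [PARSE:-, VALIDATE:P3(v=15,ok=T), TRANSFORM:-, EMIT:P2(v=0,ok=F)] out:P1(v=0); in:-
At end of tick 5: ['-', 'P3', '-', 'P2']

Answer: - P3 - P2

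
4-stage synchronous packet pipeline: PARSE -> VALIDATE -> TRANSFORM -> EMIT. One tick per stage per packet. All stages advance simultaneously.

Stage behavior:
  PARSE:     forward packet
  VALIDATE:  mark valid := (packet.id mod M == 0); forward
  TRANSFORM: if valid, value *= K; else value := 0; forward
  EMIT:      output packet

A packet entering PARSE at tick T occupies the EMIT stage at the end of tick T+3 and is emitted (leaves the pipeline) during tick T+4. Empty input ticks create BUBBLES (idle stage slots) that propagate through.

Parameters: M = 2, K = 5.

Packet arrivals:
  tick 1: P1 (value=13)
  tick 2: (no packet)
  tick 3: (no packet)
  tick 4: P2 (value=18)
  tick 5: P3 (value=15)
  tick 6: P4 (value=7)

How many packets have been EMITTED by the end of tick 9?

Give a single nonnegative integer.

Tick 1: [PARSE:P1(v=13,ok=F), VALIDATE:-, TRANSFORM:-, EMIT:-] out:-; in:P1
Tick 2: [PARSE:-, VALIDATE:P1(v=13,ok=F), TRANSFORM:-, EMIT:-] out:-; in:-
Tick 3: [PARSE:-, VALIDATE:-, TRANSFORM:P1(v=0,ok=F), EMIT:-] out:-; in:-
Tick 4: [PARSE:P2(v=18,ok=F), VALIDATE:-, TRANSFORM:-, EMIT:P1(v=0,ok=F)] out:-; in:P2
Tick 5: [PARSE:P3(v=15,ok=F), VALIDATE:P2(v=18,ok=T), TRANSFORM:-, EMIT:-] out:P1(v=0); in:P3
Tick 6: [PARSE:P4(v=7,ok=F), VALIDATE:P3(v=15,ok=F), TRANSFORM:P2(v=90,ok=T), EMIT:-] out:-; in:P4
Tick 7: [PARSE:-, VALIDATE:P4(v=7,ok=T), TRANSFORM:P3(v=0,ok=F), EMIT:P2(v=90,ok=T)] out:-; in:-
Tick 8: [PARSE:-, VALIDATE:-, TRANSFORM:P4(v=35,ok=T), EMIT:P3(v=0,ok=F)] out:P2(v=90); in:-
Tick 9: [PARSE:-, VALIDATE:-, TRANSFORM:-, EMIT:P4(v=35,ok=T)] out:P3(v=0); in:-
Emitted by tick 9: ['P1', 'P2', 'P3']

Answer: 3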